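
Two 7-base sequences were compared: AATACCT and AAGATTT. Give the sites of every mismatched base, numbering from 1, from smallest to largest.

3, 5, 6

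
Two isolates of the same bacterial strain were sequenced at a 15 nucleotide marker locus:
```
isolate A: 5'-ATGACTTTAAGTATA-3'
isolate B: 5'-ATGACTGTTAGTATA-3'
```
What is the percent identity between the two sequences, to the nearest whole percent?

87%

2 positions differ (7, 9), so 13 of 15 match: 13/15 = 86.67%.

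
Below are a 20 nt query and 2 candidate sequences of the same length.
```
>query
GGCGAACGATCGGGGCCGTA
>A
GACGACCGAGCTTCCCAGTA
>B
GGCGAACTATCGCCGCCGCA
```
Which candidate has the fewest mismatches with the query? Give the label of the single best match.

B

Hamming distances to query — A: 8; B: 4.
Smallest is B with 4 mismatches.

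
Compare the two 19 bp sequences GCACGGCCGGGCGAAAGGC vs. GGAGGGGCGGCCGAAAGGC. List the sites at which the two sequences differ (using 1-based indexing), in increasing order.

2, 4, 7, 11

Scanning 1-based: 2: C/G; 4: C/G; 7: C/G; 11: G/C.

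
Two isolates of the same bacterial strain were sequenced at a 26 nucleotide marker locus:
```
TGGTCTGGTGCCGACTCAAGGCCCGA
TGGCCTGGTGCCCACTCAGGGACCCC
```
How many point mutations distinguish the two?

Mismatches (1-based): base 4: T→C; base 13: G→C; base 19: A→G; base 22: C→A; base 25: G→C; base 26: A→C.

6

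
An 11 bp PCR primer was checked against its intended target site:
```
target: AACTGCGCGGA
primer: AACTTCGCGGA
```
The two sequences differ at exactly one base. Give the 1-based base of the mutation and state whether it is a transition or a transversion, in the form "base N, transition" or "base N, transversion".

base 5, transversion

The sequences differ only at base 5: G→T (purine→pyrimidine), a transversion.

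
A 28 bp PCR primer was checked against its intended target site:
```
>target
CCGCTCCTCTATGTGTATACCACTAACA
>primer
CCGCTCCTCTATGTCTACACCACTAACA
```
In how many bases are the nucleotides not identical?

2

Comparing position by position, 2 bases differ: 15 (G/C), 18 (T/C).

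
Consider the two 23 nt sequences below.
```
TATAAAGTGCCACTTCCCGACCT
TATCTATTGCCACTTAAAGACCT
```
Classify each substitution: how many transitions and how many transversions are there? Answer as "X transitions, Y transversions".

0 transitions, 6 transversions

Mismatches (1-based):
position 4: A→C (purine→pyrimidine, transversion)
position 5: A→T (purine→pyrimidine, transversion)
position 7: G→T (purine→pyrimidine, transversion)
position 16: C→A (pyrimidine→purine, transversion)
position 17: C→A (pyrimidine→purine, transversion)
position 18: C→A (pyrimidine→purine, transversion)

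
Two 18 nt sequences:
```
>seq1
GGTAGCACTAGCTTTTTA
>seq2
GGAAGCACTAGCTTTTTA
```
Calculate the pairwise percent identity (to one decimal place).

1 position differs (3), so 17 of 18 match: 17/18 = 94.44%.

94.4%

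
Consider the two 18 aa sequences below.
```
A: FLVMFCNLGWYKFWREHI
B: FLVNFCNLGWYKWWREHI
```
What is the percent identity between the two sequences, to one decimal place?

Mismatches at positions 4, 13 (1-based): 2 of 18.
Identical positions: 16/18 = 88.89% → 88.9%.

88.9%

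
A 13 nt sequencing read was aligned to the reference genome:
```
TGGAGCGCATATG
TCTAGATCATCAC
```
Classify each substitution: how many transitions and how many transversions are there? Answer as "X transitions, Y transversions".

0 transitions, 7 transversions

Mismatches (1-based):
position 2: G→C (purine→pyrimidine, transversion)
position 3: G→T (purine→pyrimidine, transversion)
position 6: C→A (pyrimidine→purine, transversion)
position 7: G→T (purine→pyrimidine, transversion)
position 11: A→C (purine→pyrimidine, transversion)
position 12: T→A (pyrimidine→purine, transversion)
position 13: G→C (purine→pyrimidine, transversion)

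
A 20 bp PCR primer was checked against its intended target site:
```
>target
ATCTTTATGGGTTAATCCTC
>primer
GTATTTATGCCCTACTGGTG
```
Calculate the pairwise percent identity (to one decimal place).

55.0%

9 positions differ (1, 3, 10, 11, 12, 15, 17, 18, 20), so 11 of 20 match: 11/20 = 55%.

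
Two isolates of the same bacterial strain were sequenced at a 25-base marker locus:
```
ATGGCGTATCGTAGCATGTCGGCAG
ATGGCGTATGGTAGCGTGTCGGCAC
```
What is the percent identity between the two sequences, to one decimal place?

88.0%

3 positions differ (10, 16, 25), so 22 of 25 match: 22/25 = 88%.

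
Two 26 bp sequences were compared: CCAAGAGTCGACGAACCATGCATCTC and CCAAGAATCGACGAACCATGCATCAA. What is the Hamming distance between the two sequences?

Mismatches (1-based): base 7: G→A; base 25: T→A; base 26: C→A.

3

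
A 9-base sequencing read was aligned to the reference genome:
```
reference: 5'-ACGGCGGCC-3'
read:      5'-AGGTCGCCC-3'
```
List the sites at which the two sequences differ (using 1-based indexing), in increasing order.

Differences at site 2 (C→G), site 4 (G→T), site 7 (G→C).

2, 4, 7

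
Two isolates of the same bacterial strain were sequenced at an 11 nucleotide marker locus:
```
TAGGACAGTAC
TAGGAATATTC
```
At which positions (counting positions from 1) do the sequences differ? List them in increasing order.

Scanning 1-based: 6: C/A; 7: A/T; 8: G/A; 10: A/T.

6, 7, 8, 10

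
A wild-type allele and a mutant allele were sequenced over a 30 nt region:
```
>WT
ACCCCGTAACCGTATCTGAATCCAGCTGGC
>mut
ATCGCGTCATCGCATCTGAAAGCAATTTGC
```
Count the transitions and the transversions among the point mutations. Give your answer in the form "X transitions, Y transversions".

Transitions (purine↔purine or pyrimidine↔pyrimidine): 2 C→T, 10 C→T, 13 T→C, 25 G→A, 26 C→T.
Transversions (purine↔pyrimidine): 4 C→G, 8 A→C, 21 T→A, 22 C→G, 28 G→T.

5 transitions, 5 transversions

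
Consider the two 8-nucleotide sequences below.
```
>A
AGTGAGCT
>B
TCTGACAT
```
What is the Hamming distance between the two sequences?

4

The sequences differ at sites 1, 2, 6, 7 (1-based) — 4 in total.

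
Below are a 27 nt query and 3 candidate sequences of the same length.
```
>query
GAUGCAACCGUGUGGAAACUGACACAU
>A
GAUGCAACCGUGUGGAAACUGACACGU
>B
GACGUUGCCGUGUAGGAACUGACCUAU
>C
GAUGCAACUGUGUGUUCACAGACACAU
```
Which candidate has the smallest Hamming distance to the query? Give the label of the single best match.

A

A differs at 1 site; B differs at 8 sites; C differs at 5 sites. The closest is A.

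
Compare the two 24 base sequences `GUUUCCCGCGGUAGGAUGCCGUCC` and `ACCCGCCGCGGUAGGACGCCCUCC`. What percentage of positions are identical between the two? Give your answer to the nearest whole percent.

Mismatches at positions 1, 2, 3, 4, 5, 17, 21 (1-based): 7 of 24.
Identical positions: 17/24 = 70.83% → 71%.

71%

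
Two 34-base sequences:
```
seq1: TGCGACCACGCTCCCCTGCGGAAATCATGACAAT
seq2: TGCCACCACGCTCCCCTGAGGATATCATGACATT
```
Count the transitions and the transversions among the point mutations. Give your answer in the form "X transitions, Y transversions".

Transitions (purine↔purine or pyrimidine↔pyrimidine): none.
Transversions (purine↔pyrimidine): 4 G→C, 19 C→A, 23 A→T, 33 A→T.

0 transitions, 4 transversions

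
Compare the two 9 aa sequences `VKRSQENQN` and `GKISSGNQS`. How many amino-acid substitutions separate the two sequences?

Mismatches (1-based): residue 1: V→G; residue 3: R→I; residue 5: Q→S; residue 6: E→G; residue 9: N→S.

5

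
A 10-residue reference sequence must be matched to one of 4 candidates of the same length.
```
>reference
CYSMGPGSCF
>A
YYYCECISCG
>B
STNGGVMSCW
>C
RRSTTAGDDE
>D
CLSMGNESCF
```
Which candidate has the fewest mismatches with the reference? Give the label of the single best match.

A differs at 7 residues; B differs at 7 residues; C differs at 8 residues; D differs at 3 residues. The closest is D.

D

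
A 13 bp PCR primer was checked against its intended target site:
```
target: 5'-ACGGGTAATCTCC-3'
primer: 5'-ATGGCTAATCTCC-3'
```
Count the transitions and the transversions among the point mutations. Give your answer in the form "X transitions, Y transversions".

1 transition, 1 transversion

Mismatches (1-based):
site 2: C→T (pyrimidine→pyrimidine, transition)
site 5: G→C (purine→pyrimidine, transversion)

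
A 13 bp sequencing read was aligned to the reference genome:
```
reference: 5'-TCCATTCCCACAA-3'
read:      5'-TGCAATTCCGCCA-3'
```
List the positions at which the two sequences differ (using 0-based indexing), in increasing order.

1, 4, 6, 9, 11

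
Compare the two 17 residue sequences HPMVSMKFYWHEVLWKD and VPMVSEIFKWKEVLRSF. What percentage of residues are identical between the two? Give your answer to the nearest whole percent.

53%

Mismatches at positions 1, 6, 7, 9, 11, 15, 16, 17 (1-based): 8 of 17.
Identical positions: 9/17 = 52.94% → 53%.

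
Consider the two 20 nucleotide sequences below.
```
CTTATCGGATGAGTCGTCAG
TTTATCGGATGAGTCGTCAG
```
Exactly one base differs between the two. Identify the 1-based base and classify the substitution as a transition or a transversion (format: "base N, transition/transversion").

The sequences differ only at base 1: C→T (pyrimidine→pyrimidine), a transition.

base 1, transition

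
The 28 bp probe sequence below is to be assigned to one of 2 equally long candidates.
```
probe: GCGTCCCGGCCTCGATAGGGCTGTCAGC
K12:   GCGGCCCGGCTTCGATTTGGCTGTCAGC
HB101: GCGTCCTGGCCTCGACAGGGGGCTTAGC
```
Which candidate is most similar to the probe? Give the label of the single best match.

K12

K12 differs at 4 sites; HB101 differs at 6 sites. The closest is K12.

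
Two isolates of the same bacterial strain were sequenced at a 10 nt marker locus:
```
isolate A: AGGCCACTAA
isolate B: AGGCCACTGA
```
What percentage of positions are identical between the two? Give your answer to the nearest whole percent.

1 position differs (9), so 9 of 10 match: 9/10 = 90%.

90%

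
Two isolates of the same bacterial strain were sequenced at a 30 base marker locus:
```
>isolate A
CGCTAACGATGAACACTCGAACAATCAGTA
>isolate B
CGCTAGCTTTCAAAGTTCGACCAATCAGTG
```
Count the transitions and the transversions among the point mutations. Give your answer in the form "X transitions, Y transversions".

4 transitions, 5 transversions

Transitions (purine↔purine or pyrimidine↔pyrimidine): 6 A→G, 15 A→G, 16 C→T, 30 A→G.
Transversions (purine↔pyrimidine): 8 G→T, 9 A→T, 11 G→C, 14 C→A, 21 A→C.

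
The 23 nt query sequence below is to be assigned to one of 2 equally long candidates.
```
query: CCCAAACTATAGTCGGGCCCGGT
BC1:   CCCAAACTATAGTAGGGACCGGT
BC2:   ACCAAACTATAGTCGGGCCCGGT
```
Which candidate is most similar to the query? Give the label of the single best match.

BC1 differs at 2 bases; BC2 differs at 1 base. The closest is BC2.

BC2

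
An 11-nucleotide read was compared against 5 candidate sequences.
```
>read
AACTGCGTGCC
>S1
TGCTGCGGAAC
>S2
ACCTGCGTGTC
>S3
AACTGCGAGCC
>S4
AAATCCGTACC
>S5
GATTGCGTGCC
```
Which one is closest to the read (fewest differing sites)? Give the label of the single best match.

S3

S1 differs at 5 sites; S2 differs at 2 sites; S3 differs at 1 site; S4 differs at 3 sites; S5 differs at 2 sites. The closest is S3.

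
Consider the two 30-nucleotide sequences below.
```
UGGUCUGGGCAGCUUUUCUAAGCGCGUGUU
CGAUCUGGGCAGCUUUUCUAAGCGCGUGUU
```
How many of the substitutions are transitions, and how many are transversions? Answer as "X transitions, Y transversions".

Transitions (purine↔purine or pyrimidine↔pyrimidine): 1 U→C, 3 G→A.
Transversions (purine↔pyrimidine): none.

2 transitions, 0 transversions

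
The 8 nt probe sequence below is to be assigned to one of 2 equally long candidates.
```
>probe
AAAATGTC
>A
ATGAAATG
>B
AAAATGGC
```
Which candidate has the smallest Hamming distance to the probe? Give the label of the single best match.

B

Hamming distances to probe — A: 5; B: 1.
Smallest is B with 1 mismatch.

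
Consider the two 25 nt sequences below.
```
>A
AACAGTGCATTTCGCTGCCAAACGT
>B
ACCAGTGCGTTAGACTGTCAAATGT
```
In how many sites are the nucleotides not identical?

7

Comparing position by position, 7 sites differ: 2 (A/C), 9 (A/G), 12 (T/A), 13 (C/G), 14 (G/A), 18 (C/T), 23 (C/T).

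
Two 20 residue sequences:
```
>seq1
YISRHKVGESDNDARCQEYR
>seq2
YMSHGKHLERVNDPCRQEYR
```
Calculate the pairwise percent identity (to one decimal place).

Mismatches at positions 2, 4, 5, 7, 8, 10, 11, 14, 15, 16 (1-based): 10 of 20.
Identical positions: 10/20 = 50% → 50.0%.

50.0%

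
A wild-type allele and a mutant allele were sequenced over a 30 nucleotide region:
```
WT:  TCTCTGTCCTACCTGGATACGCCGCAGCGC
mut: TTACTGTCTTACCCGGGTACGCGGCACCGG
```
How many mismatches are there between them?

Comparing position by position, 8 positions differ: 2 (C/T), 3 (T/A), 9 (C/T), 14 (T/C), 17 (A/G), 23 (C/G), 27 (G/C), 30 (C/G).

8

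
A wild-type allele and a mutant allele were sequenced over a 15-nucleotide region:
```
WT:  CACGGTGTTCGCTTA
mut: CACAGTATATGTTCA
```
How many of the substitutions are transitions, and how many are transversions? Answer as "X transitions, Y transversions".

Mismatches (1-based):
site 4: G→A (purine→purine, transition)
site 7: G→A (purine→purine, transition)
site 9: T→A (pyrimidine→purine, transversion)
site 10: C→T (pyrimidine→pyrimidine, transition)
site 12: C→T (pyrimidine→pyrimidine, transition)
site 14: T→C (pyrimidine→pyrimidine, transition)

5 transitions, 1 transversion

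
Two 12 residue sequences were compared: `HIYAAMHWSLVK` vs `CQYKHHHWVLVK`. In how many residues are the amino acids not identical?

Mismatches (1-based): residue 1: H→C; residue 2: I→Q; residue 4: A→K; residue 5: A→H; residue 6: M→H; residue 9: S→V.

6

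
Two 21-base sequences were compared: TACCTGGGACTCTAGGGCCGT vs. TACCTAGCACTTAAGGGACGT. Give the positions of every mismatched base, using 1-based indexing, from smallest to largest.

Differences at position 6 (G→A), position 8 (G→C), position 12 (C→T), position 13 (T→A), position 18 (C→A).

6, 8, 12, 13, 18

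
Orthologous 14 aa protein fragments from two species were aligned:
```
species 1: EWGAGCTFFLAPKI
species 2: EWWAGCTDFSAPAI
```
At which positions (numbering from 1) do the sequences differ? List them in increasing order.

3, 8, 10, 13

Differences at position 3 (G→W), position 8 (F→D), position 10 (L→S), position 13 (K→A).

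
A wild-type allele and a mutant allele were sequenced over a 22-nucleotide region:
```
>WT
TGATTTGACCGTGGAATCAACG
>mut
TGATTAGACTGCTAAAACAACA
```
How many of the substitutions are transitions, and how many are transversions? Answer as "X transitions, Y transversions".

Mismatches (1-based):
base 6: T→A (pyrimidine→purine, transversion)
base 10: C→T (pyrimidine→pyrimidine, transition)
base 12: T→C (pyrimidine→pyrimidine, transition)
base 13: G→T (purine→pyrimidine, transversion)
base 14: G→A (purine→purine, transition)
base 17: T→A (pyrimidine→purine, transversion)
base 22: G→A (purine→purine, transition)

4 transitions, 3 transversions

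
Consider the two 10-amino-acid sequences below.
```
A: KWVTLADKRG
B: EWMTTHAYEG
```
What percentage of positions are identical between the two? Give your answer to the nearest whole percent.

Mismatches at positions 1, 3, 5, 6, 7, 8, 9 (1-based): 7 of 10.
Identical positions: 3/10 = 30% → 30%.

30%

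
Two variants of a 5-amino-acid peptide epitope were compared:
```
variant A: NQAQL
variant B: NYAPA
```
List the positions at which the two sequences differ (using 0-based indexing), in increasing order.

1, 3, 4

Scanning 0-based: 1: Q/Y; 3: Q/P; 4: L/A.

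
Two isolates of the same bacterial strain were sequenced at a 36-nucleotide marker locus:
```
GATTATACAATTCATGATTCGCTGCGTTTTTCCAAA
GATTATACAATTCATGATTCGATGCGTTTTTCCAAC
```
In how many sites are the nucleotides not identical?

2

The sequences differ at sites 22, 36 (1-based) — 2 in total.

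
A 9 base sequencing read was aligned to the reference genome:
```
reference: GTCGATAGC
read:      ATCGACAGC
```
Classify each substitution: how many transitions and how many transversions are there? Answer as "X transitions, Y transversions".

2 transitions, 0 transversions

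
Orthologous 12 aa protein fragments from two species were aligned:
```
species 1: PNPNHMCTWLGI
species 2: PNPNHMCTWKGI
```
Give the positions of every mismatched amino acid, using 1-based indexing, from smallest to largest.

Scanning 1-based: 10: L/K.

10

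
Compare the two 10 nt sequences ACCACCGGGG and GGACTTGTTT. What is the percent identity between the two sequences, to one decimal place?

10.0%

9 positions differ (1, 2, 3, 4, 5, 6, 8, 9, 10), so 1 of 10 match: 1/10 = 10%.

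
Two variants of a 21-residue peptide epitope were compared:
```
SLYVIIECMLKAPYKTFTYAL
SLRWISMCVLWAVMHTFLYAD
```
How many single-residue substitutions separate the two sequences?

11

Comparing position by position, 11 residues differ: 3 (Y/R), 4 (V/W), 6 (I/S), 7 (E/M), 9 (M/V), 11 (K/W), 13 (P/V), 14 (Y/M), 15 (K/H), 18 (T/L), 21 (L/D).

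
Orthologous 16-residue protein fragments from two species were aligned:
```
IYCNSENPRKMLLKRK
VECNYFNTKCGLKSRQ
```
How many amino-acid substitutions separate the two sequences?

11

Comparing position by position, 11 positions differ: 1 (I/V), 2 (Y/E), 5 (S/Y), 6 (E/F), 8 (P/T), 9 (R/K), 10 (K/C), 11 (M/G), 13 (L/K), 14 (K/S), 16 (K/Q).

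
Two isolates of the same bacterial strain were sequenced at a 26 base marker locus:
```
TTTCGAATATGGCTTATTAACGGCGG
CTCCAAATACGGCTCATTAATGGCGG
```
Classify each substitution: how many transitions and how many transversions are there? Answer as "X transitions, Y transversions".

Mismatches (1-based):
site 1: T→C (pyrimidine→pyrimidine, transition)
site 3: T→C (pyrimidine→pyrimidine, transition)
site 5: G→A (purine→purine, transition)
site 10: T→C (pyrimidine→pyrimidine, transition)
site 15: T→C (pyrimidine→pyrimidine, transition)
site 21: C→T (pyrimidine→pyrimidine, transition)

6 transitions, 0 transversions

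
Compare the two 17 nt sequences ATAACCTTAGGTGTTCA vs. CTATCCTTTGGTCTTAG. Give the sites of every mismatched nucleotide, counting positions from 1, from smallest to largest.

1, 4, 9, 13, 16, 17

Scanning 1-based: 1: A/C; 4: A/T; 9: A/T; 13: G/C; 16: C/A; 17: A/G.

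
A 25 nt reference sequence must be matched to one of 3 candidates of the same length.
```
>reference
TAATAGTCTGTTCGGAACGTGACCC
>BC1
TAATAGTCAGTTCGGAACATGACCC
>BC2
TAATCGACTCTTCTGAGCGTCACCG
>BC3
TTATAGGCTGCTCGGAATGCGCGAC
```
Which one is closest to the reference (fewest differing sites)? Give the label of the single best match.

BC1

Hamming distances to reference — BC1: 2; BC2: 7; BC3: 8.
Smallest is BC1 with 2 mismatches.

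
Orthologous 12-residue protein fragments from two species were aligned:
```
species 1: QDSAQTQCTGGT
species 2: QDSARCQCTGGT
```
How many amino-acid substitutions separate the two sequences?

Mismatches (1-based): residue 5: Q→R; residue 6: T→C.

2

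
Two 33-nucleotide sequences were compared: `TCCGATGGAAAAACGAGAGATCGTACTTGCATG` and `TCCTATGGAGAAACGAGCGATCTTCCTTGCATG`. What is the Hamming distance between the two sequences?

The sequences differ at sites 4, 10, 18, 23, 25 (1-based) — 5 in total.

5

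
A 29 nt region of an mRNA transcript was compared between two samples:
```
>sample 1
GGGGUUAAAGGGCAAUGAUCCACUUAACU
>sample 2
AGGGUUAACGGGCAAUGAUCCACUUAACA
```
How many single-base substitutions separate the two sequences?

The sequences differ at sites 1, 9, 29 (1-based) — 3 in total.

3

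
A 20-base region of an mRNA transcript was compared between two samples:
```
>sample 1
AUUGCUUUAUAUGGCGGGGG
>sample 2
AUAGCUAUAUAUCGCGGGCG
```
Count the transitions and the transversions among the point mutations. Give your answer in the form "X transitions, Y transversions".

Transitions (purine↔purine or pyrimidine↔pyrimidine): none.
Transversions (purine↔pyrimidine): 3 U→A, 7 U→A, 13 G→C, 19 G→C.

0 transitions, 4 transversions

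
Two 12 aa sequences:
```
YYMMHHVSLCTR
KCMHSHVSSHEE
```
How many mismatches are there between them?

The sequences differ at residues 1, 2, 4, 5, 9, 10, 11, 12 (1-based) — 8 in total.

8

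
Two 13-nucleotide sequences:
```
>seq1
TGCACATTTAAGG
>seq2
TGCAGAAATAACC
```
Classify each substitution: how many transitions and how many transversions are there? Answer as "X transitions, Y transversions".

Transitions (purine↔purine or pyrimidine↔pyrimidine): none.
Transversions (purine↔pyrimidine): 5 C→G, 7 T→A, 8 T→A, 12 G→C, 13 G→C.

0 transitions, 5 transversions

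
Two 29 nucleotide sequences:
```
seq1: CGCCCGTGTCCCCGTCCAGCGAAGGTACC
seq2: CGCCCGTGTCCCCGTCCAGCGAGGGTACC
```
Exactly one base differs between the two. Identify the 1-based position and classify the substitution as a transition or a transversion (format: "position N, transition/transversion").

position 23, transition

The sequences differ only at position 23: A→G (purine→purine), a transition.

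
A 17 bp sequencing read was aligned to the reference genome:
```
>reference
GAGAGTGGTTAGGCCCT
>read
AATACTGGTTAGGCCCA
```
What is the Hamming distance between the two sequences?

4

Comparing position by position, 4 bases differ: 1 (G/A), 3 (G/T), 5 (G/C), 17 (T/A).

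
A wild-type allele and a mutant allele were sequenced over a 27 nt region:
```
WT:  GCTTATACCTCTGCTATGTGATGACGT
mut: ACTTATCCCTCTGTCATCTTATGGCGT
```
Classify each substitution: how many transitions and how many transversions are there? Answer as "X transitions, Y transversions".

Mismatches (1-based):
site 1: G→A (purine→purine, transition)
site 7: A→C (purine→pyrimidine, transversion)
site 14: C→T (pyrimidine→pyrimidine, transition)
site 15: T→C (pyrimidine→pyrimidine, transition)
site 18: G→C (purine→pyrimidine, transversion)
site 20: G→T (purine→pyrimidine, transversion)
site 24: A→G (purine→purine, transition)

4 transitions, 3 transversions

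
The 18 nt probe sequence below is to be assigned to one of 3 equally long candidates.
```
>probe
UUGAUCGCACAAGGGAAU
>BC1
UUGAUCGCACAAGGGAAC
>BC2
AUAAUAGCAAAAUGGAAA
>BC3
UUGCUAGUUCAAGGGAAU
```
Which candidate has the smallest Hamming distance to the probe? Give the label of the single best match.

BC1 differs at 1 site; BC2 differs at 6 sites; BC3 differs at 4 sites. The closest is BC1.

BC1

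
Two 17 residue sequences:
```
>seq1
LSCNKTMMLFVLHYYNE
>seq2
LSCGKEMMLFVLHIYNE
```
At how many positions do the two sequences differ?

Mismatches (1-based): position 4: N→G; position 6: T→E; position 14: Y→I.

3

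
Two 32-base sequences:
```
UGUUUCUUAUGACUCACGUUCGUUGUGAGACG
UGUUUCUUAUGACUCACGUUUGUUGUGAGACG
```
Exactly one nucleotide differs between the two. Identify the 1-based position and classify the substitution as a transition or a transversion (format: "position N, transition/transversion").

position 21, transition

The sequences differ only at position 21: C→U (pyrimidine→pyrimidine), a transition.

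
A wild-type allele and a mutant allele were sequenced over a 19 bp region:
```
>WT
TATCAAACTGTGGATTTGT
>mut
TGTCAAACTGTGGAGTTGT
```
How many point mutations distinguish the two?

2

The sequences differ at bases 2, 15 (1-based) — 2 in total.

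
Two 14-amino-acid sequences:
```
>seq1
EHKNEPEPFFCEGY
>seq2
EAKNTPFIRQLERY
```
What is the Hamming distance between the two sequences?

Comparing position by position, 8 residues differ: 2 (H/A), 5 (E/T), 7 (E/F), 8 (P/I), 9 (F/R), 10 (F/Q), 11 (C/L), 13 (G/R).

8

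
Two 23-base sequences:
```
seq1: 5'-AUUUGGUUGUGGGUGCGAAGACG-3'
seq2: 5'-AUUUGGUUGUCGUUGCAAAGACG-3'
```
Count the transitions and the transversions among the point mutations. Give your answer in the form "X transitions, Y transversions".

1 transition, 2 transversions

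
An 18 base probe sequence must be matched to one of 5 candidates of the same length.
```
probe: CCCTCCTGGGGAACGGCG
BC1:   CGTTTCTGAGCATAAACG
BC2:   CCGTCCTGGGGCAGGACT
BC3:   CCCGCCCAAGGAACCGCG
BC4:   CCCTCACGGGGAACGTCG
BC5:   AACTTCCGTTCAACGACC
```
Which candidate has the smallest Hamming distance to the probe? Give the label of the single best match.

BC4

Hamming distances to probe — BC1: 9; BC2: 5; BC3: 5; BC4: 3; BC5: 9.
Smallest is BC4 with 3 mismatches.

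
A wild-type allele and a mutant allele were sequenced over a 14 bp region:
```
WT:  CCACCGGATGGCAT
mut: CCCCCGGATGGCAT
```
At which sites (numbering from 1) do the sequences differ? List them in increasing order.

Scanning 1-based: 3: A/C.

3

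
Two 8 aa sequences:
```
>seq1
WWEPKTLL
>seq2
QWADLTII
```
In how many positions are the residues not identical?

Comparing position by position, 6 positions differ: 1 (W/Q), 3 (E/A), 4 (P/D), 5 (K/L), 7 (L/I), 8 (L/I).

6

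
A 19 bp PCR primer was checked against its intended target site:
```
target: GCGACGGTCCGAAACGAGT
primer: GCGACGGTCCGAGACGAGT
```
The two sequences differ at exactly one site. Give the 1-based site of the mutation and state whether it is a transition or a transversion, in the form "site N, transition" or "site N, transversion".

Site 13 changes A→G. A is a purine and G is a purine, so this is a transition.

site 13, transition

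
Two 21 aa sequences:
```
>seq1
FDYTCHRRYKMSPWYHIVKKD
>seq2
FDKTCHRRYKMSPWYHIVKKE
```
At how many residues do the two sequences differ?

The sequences differ at residues 3, 21 (1-based) — 2 in total.

2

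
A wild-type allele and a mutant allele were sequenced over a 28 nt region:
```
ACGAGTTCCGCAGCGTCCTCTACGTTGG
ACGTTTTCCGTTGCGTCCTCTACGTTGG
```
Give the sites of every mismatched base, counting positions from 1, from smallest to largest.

4, 5, 11, 12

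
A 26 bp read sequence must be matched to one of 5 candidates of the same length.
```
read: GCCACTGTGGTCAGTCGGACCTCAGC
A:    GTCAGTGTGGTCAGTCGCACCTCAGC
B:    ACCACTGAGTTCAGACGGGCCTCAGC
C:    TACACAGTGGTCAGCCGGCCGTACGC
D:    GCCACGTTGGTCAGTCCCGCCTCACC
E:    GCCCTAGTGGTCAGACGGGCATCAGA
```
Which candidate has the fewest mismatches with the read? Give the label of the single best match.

A differs at 3 positions; B differs at 5 positions; C differs at 8 positions; D differs at 6 positions; E differs at 7 positions. The closest is A.

A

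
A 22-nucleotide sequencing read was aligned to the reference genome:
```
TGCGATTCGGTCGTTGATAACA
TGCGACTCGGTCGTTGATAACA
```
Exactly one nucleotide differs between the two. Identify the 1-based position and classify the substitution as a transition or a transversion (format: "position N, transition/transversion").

position 6, transition

The sequences differ only at position 6: T→C (pyrimidine→pyrimidine), a transition.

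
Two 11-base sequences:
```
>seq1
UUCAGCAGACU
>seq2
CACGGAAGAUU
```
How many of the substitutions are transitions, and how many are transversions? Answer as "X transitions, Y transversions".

3 transitions, 2 transversions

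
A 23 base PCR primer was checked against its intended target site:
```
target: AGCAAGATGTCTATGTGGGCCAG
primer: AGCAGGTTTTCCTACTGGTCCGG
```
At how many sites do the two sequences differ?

Comparing position by position, 9 sites differ: 5 (A/G), 7 (A/T), 9 (G/T), 12 (T/C), 13 (A/T), 14 (T/A), 15 (G/C), 19 (G/T), 22 (A/G).

9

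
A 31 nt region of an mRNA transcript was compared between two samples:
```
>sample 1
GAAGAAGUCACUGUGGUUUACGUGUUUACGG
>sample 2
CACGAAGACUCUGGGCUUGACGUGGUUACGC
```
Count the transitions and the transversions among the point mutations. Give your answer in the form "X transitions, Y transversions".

Mismatches (1-based):
position 1: G→C (purine→pyrimidine, transversion)
position 3: A→C (purine→pyrimidine, transversion)
position 8: U→A (pyrimidine→purine, transversion)
position 10: A→U (purine→pyrimidine, transversion)
position 14: U→G (pyrimidine→purine, transversion)
position 16: G→C (purine→pyrimidine, transversion)
position 19: U→G (pyrimidine→purine, transversion)
position 25: U→G (pyrimidine→purine, transversion)
position 31: G→C (purine→pyrimidine, transversion)

0 transitions, 9 transversions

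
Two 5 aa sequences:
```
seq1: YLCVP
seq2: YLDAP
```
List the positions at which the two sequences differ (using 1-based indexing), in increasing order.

Differences at position 3 (C→D), position 4 (V→A).

3, 4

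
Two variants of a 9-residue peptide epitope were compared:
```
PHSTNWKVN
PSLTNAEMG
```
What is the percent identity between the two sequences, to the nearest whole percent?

33%

Mismatches at positions 2, 3, 6, 7, 8, 9 (1-based): 6 of 9.
Identical positions: 3/9 = 33.33% → 33%.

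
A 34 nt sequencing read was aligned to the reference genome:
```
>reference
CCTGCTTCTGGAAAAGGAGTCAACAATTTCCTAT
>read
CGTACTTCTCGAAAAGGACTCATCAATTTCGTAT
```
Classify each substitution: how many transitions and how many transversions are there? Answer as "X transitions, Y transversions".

1 transition, 5 transversions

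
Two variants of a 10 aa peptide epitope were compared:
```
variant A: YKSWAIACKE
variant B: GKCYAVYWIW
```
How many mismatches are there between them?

8

Comparing position by position, 8 positions differ: 1 (Y/G), 3 (S/C), 4 (W/Y), 6 (I/V), 7 (A/Y), 8 (C/W), 9 (K/I), 10 (E/W).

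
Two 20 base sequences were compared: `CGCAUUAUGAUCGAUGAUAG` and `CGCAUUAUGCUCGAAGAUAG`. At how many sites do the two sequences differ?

2

Comparing position by position, 2 sites differ: 10 (A/C), 15 (U/A).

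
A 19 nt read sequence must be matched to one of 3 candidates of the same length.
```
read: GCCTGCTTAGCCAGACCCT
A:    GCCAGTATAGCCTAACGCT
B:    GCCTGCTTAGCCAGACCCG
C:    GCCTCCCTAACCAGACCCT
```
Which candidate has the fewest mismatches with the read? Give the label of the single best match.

A differs at 6 sites; B differs at 1 site; C differs at 3 sites. The closest is B.

B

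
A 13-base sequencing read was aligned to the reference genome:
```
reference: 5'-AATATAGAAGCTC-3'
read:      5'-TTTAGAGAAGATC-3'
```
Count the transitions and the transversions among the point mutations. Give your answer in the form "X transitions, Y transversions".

0 transitions, 4 transversions

Mismatches (1-based):
position 1: A→T (purine→pyrimidine, transversion)
position 2: A→T (purine→pyrimidine, transversion)
position 5: T→G (pyrimidine→purine, transversion)
position 11: C→A (pyrimidine→purine, transversion)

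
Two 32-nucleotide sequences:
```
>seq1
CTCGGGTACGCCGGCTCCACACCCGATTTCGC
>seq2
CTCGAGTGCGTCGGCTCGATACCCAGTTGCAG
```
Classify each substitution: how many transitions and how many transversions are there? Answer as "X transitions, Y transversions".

7 transitions, 3 transversions

Mismatches (1-based):
position 5: G→A (purine→purine, transition)
position 8: A→G (purine→purine, transition)
position 11: C→T (pyrimidine→pyrimidine, transition)
position 18: C→G (pyrimidine→purine, transversion)
position 20: C→T (pyrimidine→pyrimidine, transition)
position 25: G→A (purine→purine, transition)
position 26: A→G (purine→purine, transition)
position 29: T→G (pyrimidine→purine, transversion)
position 31: G→A (purine→purine, transition)
position 32: C→G (pyrimidine→purine, transversion)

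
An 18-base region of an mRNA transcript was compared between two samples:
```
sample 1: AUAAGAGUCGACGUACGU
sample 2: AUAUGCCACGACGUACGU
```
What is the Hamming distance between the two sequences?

4

Mismatches (1-based): base 4: A→U; base 6: A→C; base 7: G→C; base 8: U→A.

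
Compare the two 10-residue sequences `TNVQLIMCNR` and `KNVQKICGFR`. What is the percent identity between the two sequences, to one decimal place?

Mismatches at positions 1, 5, 7, 8, 9 (1-based): 5 of 10.
Identical positions: 5/10 = 50% → 50.0%.

50.0%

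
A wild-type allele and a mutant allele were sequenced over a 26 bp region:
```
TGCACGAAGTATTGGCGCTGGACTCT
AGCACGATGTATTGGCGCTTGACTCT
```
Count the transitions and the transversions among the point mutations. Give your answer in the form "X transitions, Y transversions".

0 transitions, 3 transversions

Mismatches (1-based):
site 1: T→A (pyrimidine→purine, transversion)
site 8: A→T (purine→pyrimidine, transversion)
site 20: G→T (purine→pyrimidine, transversion)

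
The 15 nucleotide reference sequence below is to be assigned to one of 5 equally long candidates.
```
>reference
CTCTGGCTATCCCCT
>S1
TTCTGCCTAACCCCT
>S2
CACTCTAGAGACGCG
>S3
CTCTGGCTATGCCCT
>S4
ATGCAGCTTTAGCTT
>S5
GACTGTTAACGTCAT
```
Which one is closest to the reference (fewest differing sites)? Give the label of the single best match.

Hamming distances to reference — S1: 3; S2: 9; S3: 1; S4: 8; S5: 9.
Smallest is S3 with 1 mismatch.

S3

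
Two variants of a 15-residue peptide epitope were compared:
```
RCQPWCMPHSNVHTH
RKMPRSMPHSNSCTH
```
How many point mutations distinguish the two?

Mismatches (1-based): residue 2: C→K; residue 3: Q→M; residue 5: W→R; residue 6: C→S; residue 12: V→S; residue 13: H→C.

6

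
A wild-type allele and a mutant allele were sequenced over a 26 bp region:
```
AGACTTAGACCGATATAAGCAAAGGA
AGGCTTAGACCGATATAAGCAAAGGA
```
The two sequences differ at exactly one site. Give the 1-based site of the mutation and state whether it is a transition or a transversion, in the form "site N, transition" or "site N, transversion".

Site 3 changes A→G. A is a purine and G is a purine, so this is a transition.

site 3, transition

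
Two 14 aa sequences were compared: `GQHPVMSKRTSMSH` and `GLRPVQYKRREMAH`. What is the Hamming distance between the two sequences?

Mismatches (1-based): position 2: Q→L; position 3: H→R; position 6: M→Q; position 7: S→Y; position 10: T→R; position 11: S→E; position 13: S→A.

7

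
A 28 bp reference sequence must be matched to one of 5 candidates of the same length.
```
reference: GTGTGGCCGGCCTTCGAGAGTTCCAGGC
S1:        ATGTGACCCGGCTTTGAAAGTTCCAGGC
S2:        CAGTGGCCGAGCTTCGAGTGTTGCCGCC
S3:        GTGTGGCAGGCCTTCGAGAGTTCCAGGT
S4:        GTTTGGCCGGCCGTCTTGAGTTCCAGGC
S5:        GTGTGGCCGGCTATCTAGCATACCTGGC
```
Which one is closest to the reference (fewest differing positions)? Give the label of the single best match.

S3

S1 differs at 6 positions; S2 differs at 8 positions; S3 differs at 2 positions; S4 differs at 4 positions; S5 differs at 7 positions. The closest is S3.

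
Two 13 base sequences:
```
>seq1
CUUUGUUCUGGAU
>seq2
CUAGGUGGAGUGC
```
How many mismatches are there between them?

8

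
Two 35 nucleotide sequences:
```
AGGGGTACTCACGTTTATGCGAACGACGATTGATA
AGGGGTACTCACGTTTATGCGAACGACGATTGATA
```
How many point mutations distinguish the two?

0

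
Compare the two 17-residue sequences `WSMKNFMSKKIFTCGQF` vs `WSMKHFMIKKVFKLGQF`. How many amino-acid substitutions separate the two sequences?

5

Mismatches (1-based): position 5: N→H; position 8: S→I; position 11: I→V; position 13: T→K; position 14: C→L.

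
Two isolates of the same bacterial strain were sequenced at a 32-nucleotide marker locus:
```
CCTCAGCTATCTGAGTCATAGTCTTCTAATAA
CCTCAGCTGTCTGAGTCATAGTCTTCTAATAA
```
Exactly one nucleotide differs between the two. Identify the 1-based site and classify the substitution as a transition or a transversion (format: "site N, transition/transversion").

site 9, transition

Site 9 changes A→G. A is a purine and G is a purine, so this is a transition.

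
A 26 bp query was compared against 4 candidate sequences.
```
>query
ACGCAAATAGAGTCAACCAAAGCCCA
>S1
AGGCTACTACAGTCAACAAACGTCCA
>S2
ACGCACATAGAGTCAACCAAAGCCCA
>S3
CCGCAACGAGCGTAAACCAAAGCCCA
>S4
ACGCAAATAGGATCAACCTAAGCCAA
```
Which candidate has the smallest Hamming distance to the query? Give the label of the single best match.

Hamming distances to query — S1: 7; S2: 1; S3: 5; S4: 4.
Smallest is S2 with 1 mismatch.

S2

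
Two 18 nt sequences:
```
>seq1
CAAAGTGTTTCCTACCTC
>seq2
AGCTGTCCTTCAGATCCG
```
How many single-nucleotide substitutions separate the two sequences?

The sequences differ at bases 1, 2, 3, 4, 7, 8, 12, 13, 15, 17, 18 (1-based) — 11 in total.

11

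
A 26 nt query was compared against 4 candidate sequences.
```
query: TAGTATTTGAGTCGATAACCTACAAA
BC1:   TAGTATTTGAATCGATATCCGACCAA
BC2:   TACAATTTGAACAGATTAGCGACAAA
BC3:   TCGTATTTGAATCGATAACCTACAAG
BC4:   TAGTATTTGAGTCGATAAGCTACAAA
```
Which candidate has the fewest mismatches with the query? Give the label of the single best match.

BC4

Hamming distances to query — BC1: 4; BC2: 8; BC3: 3; BC4: 1.
Smallest is BC4 with 1 mismatch.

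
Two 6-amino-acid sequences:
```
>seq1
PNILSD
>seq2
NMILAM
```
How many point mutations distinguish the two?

Comparing position by position, 4 residues differ: 1 (P/N), 2 (N/M), 5 (S/A), 6 (D/M).

4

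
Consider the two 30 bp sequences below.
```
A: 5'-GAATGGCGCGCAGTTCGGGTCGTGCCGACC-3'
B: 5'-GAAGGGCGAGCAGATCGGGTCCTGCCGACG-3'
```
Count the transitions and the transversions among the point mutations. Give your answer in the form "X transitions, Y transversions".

0 transitions, 5 transversions

Mismatches (1-based):
site 4: T→G (pyrimidine→purine, transversion)
site 9: C→A (pyrimidine→purine, transversion)
site 14: T→A (pyrimidine→purine, transversion)
site 22: G→C (purine→pyrimidine, transversion)
site 30: C→G (pyrimidine→purine, transversion)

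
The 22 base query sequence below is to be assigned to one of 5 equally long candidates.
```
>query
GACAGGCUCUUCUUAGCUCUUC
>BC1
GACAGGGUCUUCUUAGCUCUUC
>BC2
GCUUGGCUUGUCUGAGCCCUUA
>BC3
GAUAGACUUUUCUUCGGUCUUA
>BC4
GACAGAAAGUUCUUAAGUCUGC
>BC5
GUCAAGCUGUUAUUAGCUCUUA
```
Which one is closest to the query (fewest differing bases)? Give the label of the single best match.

BC1

Hamming distances to query — BC1: 1; BC2: 8; BC3: 6; BC4: 7; BC5: 5.
Smallest is BC1 with 1 mismatch.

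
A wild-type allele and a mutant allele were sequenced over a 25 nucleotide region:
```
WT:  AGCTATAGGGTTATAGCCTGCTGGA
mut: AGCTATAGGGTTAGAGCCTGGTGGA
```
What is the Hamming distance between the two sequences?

2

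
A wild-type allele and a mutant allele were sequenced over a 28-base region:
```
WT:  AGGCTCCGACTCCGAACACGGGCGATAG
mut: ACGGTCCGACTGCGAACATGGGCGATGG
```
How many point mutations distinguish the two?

The sequences differ at positions 2, 4, 12, 19, 27 (1-based) — 5 in total.

5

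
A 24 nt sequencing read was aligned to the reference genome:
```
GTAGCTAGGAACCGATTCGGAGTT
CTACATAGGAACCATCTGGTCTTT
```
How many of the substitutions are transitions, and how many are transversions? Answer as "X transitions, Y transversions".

2 transitions, 8 transversions

Mismatches (1-based):
site 1: G→C (purine→pyrimidine, transversion)
site 4: G→C (purine→pyrimidine, transversion)
site 5: C→A (pyrimidine→purine, transversion)
site 14: G→A (purine→purine, transition)
site 15: A→T (purine→pyrimidine, transversion)
site 16: T→C (pyrimidine→pyrimidine, transition)
site 18: C→G (pyrimidine→purine, transversion)
site 20: G→T (purine→pyrimidine, transversion)
site 21: A→C (purine→pyrimidine, transversion)
site 22: G→T (purine→pyrimidine, transversion)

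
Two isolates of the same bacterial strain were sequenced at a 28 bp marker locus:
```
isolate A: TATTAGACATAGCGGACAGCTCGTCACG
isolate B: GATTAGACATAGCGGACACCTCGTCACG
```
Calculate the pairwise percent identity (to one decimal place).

2 positions differ (1, 19), so 26 of 28 match: 26/28 = 92.86%.

92.9%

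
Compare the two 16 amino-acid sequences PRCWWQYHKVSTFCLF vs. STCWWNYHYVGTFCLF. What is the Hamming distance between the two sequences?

The sequences differ at residues 1, 2, 6, 9, 11 (1-based) — 5 in total.

5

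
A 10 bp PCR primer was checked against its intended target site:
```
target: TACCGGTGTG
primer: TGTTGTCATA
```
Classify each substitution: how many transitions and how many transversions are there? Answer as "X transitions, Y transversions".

6 transitions, 1 transversion

Mismatches (1-based):
site 2: A→G (purine→purine, transition)
site 3: C→T (pyrimidine→pyrimidine, transition)
site 4: C→T (pyrimidine→pyrimidine, transition)
site 6: G→T (purine→pyrimidine, transversion)
site 7: T→C (pyrimidine→pyrimidine, transition)
site 8: G→A (purine→purine, transition)
site 10: G→A (purine→purine, transition)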